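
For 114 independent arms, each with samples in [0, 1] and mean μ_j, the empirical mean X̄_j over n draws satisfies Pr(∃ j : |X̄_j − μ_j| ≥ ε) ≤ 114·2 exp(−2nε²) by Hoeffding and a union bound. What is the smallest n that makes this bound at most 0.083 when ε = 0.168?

141

Need 2·114·exp(−2nε²) ≤ 0.083, i.e. exp(−2nε²) ≤ 0.083/228.
So 2nε² ≥ ln(228/0.083) = 7.918260.
Hence n ≥ 7.918260/(2·0.168²) = 140.275.
The smallest integer n is 141.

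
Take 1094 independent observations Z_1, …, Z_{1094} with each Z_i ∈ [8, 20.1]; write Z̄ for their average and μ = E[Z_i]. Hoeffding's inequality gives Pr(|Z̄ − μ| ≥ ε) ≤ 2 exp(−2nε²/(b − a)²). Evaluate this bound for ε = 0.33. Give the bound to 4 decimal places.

0.3929

Exponent: 2nε²/(b − a)² = 2·1094·0.33² / 12.1² = 1.62744.
Bound = 2·exp(−1.62744) = 0.39286.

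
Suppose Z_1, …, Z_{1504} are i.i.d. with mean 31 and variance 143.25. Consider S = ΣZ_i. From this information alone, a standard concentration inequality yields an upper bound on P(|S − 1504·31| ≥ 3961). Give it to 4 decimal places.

With mean and variance of each term known, Chebyshev's inequality bounds the deviation of the sum (or sample mean).
Var(S) = n·Var(Z_i) = 1504·143.25 = 215448.
Chebyshev: P(|S − 1504·31| ≥ 3961) ≤ Var(S)/3961² = 215448/15689521 = 0.0137.

0.0137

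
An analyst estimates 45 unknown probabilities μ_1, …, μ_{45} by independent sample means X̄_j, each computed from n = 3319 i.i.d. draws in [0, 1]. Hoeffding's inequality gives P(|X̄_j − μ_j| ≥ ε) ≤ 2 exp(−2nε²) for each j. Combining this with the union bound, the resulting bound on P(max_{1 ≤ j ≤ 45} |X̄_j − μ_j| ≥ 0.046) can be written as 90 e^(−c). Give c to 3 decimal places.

Union bound over the 45 events: P(max_{1 ≤ j ≤ 45} |X̄_j − μ_j| ≥ 0.046) ≤ 45·2·exp(−2nε²) = 90 exp(−2·3319·0.046²).
So c = 2·3319·0.046² = 14.0460.

14.046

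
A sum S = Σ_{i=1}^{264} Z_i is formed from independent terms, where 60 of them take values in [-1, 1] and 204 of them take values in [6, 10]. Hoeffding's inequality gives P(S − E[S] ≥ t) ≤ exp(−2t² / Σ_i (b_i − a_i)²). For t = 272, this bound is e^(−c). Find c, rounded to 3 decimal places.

42.228

Σ(b_i − a_i)² = 60·2² + 204·4² = 3504.
c = 2t² / 3504 = 2·272² / 3504 = 42.2283.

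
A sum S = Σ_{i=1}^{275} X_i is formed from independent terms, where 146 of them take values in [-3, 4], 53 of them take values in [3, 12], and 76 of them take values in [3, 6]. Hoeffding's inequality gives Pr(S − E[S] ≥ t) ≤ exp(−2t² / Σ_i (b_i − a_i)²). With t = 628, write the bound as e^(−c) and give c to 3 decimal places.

Σ(b_i − a_i)² = 146·7² + 53·9² + 76·3² = 12131.
c = 2t² / 12131 = 2·628² / 12131 = 65.0209.

65.021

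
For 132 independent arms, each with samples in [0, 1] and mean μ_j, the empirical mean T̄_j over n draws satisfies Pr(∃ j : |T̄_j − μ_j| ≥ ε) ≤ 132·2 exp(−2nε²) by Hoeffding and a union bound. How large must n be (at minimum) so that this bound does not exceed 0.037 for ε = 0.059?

Need 2·132·exp(−2nε²) ≤ 0.037, i.e. exp(−2nε²) ≤ 0.037/264.
So 2nε² ≥ ln(264/0.037) = 8.872786.
Hence n ≥ 8.872786/(2·0.059²) = 1274.459.
The smallest integer n is 1275.

1275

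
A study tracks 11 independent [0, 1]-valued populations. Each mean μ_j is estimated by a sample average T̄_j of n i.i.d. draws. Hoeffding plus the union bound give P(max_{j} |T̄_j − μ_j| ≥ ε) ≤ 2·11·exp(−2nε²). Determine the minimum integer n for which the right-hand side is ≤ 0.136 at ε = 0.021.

Need 2·11·exp(−2nε²) ≤ 0.136, i.e. exp(−2nε²) ≤ 0.136/22.
So 2nε² ≥ ln(22/0.136) = 5.086143.
Hence n ≥ 5.086143/(2·0.021²) = 5766.602.
The smallest integer n is 5767.

5767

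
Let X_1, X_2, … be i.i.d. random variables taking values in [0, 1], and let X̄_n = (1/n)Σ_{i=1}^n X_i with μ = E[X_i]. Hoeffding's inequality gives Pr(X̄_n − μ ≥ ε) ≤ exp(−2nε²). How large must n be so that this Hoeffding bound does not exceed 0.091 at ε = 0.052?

444

Require exp(−2nε²) ≤ 0.091, i.e. 2nε² ≥ ln(1/0.091) = 2.396896.
So n ≥ 2.396896 / (2·0.052²) = 443.213.
The smallest integer n is 444.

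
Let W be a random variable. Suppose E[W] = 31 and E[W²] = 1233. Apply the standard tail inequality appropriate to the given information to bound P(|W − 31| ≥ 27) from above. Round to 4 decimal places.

0.3731

The first two moments determine the variance, so Chebyshev's inequality is the sharpest standard bound available.
Var(W) = E[W²] − (E[W])² = 1233 − 961 = 272.
Chebyshev's inequality: P(|W − μ| ≥ t) ≤ Var(W)/t² = 272/729 = 0.3731.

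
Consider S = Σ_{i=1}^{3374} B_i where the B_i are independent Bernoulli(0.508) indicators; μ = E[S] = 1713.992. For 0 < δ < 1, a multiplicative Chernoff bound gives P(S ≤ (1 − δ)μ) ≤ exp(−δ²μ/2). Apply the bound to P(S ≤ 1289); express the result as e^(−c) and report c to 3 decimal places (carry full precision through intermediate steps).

52.689

Write 1289 = (1 − δ)μ, so δ = 1 − 1289/1713.992 = 0.2479545…
Then the exponent is δ²μ/2 = (μ − 1289)²/(2μ) = 52.689336.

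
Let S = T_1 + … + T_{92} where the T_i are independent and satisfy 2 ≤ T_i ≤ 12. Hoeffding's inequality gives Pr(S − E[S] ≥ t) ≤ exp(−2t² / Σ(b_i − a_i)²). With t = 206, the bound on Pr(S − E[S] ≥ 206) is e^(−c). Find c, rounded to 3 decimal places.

9.225

Σ(b_i − a_i)² = 92·(10)² = 9200.
c = 2t²/9200 = 2·206²/9200 = 9.2252.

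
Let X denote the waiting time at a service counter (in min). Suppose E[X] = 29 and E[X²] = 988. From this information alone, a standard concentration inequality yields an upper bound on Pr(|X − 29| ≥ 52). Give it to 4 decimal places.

0.0544

The first two moments determine the variance, so Chebyshev's inequality is the sharpest standard bound available.
Var(X) = E[X²] − (E[X])² = 988 − 841 = 147.
Chebyshev's inequality: Pr(|X − μ| ≥ t) ≤ Var(X)/t² = 147/2704 = 0.0544.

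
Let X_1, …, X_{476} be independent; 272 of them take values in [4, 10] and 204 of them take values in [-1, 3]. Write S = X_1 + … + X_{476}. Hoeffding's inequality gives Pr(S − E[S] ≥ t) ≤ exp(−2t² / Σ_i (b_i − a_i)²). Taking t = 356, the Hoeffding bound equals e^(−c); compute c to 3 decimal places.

Σ(b_i − a_i)² = 272·6² + 204·4² = 13056.
c = 2t² / 13056 = 2·356² / 13056 = 19.4142.

19.414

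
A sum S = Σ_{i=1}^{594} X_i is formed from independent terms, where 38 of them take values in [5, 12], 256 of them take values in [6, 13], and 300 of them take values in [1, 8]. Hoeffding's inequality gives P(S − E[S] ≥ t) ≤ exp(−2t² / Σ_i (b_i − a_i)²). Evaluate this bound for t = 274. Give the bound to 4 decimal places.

0.0057

Σ(b_i − a_i)² = 38·7² + 256·7² + 300·7² = 29106.
Exponent = 2·274² / 29106 = 5.15880.
Bound = exp(−5.15880) = 0.00575.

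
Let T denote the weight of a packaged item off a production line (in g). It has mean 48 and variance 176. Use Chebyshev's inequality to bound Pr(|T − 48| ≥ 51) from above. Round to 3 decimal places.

Chebyshev: Pr(|T − μ| ≥ t) ≤ Var(T)/t².
Bound = 176 / 2601 = 0.0677.

0.068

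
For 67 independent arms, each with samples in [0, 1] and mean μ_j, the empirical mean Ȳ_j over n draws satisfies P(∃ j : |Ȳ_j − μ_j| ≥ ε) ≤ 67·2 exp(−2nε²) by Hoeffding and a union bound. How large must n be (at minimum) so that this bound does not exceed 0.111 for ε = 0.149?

160

Need 2·67·exp(−2nε²) ≤ 0.111, i.e. exp(−2nε²) ≤ 0.111/134.
So 2nε² ≥ ln(134/0.111) = 7.096065.
Hence n ≥ 7.096065/(2·0.149²) = 159.814.
The smallest integer n is 160.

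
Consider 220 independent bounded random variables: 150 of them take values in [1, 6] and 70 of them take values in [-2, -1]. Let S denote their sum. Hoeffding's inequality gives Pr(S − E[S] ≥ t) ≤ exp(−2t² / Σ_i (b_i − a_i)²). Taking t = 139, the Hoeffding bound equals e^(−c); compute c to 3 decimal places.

10.116

Σ(b_i − a_i)² = 150·5² + 70·1² = 3820.
c = 2t² / 3820 = 2·139² / 3820 = 10.1157.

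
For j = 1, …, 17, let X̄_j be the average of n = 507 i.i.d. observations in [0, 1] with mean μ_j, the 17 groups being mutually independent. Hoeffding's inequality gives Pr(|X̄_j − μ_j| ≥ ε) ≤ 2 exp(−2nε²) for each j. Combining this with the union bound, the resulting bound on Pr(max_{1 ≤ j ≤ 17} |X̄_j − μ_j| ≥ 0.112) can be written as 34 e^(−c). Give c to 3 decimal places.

12.720

Union bound over the 17 events: Pr(max_{1 ≤ j ≤ 17} |X̄_j − μ_j| ≥ 0.112) ≤ 17·2·exp(−2nε²) = 34 exp(−2·507·0.112²).
So c = 2·507·0.112² = 12.7196.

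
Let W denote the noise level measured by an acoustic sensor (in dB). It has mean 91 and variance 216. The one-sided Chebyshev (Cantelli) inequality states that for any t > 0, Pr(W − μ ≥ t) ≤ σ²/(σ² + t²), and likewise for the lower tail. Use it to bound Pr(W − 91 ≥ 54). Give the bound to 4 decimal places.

0.0690

Here σ² = 216 and t = 54, so σ² + t² = 3132.
Cantelli's bound: 216/3132 = 0.0690.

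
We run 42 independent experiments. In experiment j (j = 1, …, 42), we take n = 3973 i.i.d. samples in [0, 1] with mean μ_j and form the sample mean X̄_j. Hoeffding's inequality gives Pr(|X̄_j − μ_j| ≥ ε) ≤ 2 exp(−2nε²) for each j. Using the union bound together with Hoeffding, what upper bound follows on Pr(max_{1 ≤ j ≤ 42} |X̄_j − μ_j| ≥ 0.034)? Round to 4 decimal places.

Per-experiment Hoeffding bound: 2·exp(−2·3973·0.034²) = 2·exp(−9.18558) = 0.00020501.
Union bound over 42 events: 42·0.00020501 = 0.00861.

0.0086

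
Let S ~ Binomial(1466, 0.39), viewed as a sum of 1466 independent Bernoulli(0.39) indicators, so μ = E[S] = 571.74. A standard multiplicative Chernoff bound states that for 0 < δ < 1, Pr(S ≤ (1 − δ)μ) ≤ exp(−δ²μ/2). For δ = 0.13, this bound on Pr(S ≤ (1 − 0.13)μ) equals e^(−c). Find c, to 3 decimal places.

4.831

c = δ²μ/2 = 0.13²·571.74/2 = 4.8312.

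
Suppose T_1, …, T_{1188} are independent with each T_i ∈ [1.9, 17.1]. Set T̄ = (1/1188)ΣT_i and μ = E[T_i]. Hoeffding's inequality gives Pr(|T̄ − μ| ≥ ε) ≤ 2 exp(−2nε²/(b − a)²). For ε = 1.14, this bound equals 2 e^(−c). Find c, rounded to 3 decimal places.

c = 2nε²/(b − a)² = 2·1188·1.14² / 15.2² = 13.3650.

13.365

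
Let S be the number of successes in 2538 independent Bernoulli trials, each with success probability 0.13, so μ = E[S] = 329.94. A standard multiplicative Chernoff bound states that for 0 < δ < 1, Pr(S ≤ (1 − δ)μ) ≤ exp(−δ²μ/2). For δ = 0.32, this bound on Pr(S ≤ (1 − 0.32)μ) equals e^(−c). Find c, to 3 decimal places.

c = δ²μ/2 = 0.32²·329.94/2 = 16.8929.

16.893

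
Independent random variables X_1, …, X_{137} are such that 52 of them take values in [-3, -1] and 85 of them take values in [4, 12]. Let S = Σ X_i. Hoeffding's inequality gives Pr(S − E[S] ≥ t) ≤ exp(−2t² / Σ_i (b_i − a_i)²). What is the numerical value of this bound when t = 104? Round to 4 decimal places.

0.0217

Σ(b_i − a_i)² = 52·2² + 85·8² = 5648.
Exponent = 2·104² / 5648 = 3.83003.
Bound = exp(−3.83003) = 0.02171.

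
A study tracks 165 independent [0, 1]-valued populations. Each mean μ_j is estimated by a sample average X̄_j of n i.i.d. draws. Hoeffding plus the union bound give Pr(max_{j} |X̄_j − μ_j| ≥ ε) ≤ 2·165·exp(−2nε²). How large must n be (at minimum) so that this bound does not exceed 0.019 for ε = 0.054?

Need 2·165·exp(−2nε²) ≤ 0.019, i.e. exp(−2nε²) ≤ 0.019/330.
So 2nε² ≥ ln(330/0.019) = 9.762409.
Hence n ≥ 9.762409/(2·0.054²) = 1673.938.
The smallest integer n is 1674.

1674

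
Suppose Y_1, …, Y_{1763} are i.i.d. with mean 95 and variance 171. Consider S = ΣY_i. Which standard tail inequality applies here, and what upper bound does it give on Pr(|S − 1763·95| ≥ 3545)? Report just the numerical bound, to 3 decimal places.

With mean and variance of each term known, Chebyshev's inequality bounds the deviation of the sum (or sample mean).
Var(S) = n·Var(Y_i) = 1763·171 = 301473.
Chebyshev: Pr(|S − 1763·95| ≥ 3545) ≤ Var(S)/3545² = 301473/12567025 = 0.0240.

0.024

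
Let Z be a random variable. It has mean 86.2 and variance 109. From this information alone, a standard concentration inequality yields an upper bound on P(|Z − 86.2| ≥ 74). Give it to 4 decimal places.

Mean and variance are known, so Chebyshev's inequality applies.
Chebyshev: P(|Z − μ| ≥ t) ≤ Var(Z)/t².
Bound = 109 / 5476 = 0.0199.

0.0199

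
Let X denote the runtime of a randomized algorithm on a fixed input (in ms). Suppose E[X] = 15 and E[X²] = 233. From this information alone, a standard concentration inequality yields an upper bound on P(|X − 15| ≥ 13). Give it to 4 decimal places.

0.0473

The first two moments determine the variance, so Chebyshev's inequality is the sharpest standard bound available.
Var(X) = E[X²] − (E[X])² = 233 − 225 = 8.
Chebyshev's inequality: P(|X − μ| ≥ t) ≤ Var(X)/t² = 8/169 = 0.0473.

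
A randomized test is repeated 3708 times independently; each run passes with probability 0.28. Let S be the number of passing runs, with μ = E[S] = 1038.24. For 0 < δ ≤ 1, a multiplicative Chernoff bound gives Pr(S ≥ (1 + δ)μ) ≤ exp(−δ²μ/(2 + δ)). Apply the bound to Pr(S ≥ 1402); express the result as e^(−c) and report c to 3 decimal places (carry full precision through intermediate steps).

Write 1402 = (1 + δ)μ, so δ = 1402/1038.24 − 1 = 0.3503622…
Then the exponent is δ²μ/(2 + δ) = (1402 − μ)² / (μ·(2 + δ)) = 54.224723.

54.225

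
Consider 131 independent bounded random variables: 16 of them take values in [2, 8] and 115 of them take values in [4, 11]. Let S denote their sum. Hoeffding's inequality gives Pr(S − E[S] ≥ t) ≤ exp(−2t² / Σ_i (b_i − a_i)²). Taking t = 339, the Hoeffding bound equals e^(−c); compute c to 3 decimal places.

Σ(b_i − a_i)² = 16·6² + 115·7² = 6211.
c = 2t² / 6211 = 2·339² / 6211 = 37.0056.

37.006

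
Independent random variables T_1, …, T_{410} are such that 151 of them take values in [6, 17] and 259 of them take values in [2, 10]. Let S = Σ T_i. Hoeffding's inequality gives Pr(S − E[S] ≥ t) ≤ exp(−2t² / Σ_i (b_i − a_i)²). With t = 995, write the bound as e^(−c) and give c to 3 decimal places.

56.821

Σ(b_i − a_i)² = 151·11² + 259·8² = 34847.
c = 2t² / 34847 = 2·995² / 34847 = 56.8212.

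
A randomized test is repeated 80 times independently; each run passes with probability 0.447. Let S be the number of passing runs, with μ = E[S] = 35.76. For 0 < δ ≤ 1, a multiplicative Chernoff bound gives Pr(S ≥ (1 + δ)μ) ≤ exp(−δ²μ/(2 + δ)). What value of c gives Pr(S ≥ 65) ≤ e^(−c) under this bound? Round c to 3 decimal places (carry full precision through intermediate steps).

Write 65 = (1 + δ)μ, so δ = 65/35.76 − 1 = 0.8176734…
Then the exponent is δ²μ/(2 + δ) = (65 − μ)² / (μ·(2 + δ)) = 8.485288.

8.485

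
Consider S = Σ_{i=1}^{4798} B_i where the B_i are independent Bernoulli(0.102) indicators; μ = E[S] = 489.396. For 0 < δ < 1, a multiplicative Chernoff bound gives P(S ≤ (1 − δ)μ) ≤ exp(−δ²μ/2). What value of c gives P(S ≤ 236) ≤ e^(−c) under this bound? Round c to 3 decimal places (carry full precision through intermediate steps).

65.601

Write 236 = (1 − δ)μ, so δ = 1 − 236/489.396 = 0.5177729…
Then the exponent is δ²μ/2 = (μ − 236)²/(2μ) = 65.600794.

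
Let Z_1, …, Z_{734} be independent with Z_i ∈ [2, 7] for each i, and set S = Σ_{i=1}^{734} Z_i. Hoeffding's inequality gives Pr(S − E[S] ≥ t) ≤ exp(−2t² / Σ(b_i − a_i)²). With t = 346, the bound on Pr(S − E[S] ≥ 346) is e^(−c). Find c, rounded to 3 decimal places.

13.048

Σ(b_i − a_i)² = 734·(5)² = 18350.
c = 2t²/18350 = 2·346²/18350 = 13.0481.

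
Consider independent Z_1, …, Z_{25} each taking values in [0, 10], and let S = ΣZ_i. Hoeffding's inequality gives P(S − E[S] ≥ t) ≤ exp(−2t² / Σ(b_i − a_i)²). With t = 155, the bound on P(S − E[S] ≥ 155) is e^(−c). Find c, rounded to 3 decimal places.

Σ(b_i − a_i)² = 25·(10)² = 2500.
c = 2t²/2500 = 2·155²/2500 = 19.2200.

19.220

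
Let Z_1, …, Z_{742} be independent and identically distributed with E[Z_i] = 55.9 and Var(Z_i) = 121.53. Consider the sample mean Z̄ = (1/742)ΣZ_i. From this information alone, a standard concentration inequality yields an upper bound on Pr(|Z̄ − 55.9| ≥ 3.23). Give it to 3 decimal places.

0.016

With mean and variance of each term known, Chebyshev's inequality bounds the deviation of the sum (or sample mean).
Var(Z̄) = Var(Z_i)/n = 121.53/742 = 0.16379.
Chebyshev: Pr(|Z̄ − 55.9| ≥ 3.23) ≤ Var(Z̄)/(3.23)² = 121.53/(742·3.23²) = 0.0157.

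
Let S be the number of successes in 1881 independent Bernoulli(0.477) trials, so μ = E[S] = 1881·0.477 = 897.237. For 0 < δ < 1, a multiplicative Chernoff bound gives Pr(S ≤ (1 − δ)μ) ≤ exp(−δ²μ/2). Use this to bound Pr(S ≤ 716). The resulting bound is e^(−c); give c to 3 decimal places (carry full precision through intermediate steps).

18.304

Write 716 = (1 − δ)μ, so δ = 1 − 716/897.237 = 0.2019946…
Then the exponent is δ²μ/2 = (μ − 716)²/(2μ) = 18.304445.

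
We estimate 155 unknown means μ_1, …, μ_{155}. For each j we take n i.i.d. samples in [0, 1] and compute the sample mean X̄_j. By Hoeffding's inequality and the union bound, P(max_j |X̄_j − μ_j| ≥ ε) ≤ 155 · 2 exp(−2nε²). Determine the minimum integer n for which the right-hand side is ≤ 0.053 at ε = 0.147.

201

Need 2·155·exp(−2nε²) ≤ 0.053, i.e. exp(−2nε²) ≤ 0.053/310.
So 2nε² ≥ ln(310/0.053) = 8.674036.
Hence n ≥ 8.674036/(2·0.147²) = 200.704.
The smallest integer n is 201.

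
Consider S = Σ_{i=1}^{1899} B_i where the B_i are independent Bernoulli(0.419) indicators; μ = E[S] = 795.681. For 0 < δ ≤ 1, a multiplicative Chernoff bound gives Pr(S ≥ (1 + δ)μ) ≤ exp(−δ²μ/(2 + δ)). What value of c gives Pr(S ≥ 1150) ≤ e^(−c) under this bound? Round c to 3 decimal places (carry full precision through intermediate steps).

Write 1150 = (1 + δ)μ, so δ = 1150/795.681 − 1 = 0.4453028…
Then the exponent is δ²μ/(2 + δ) = (1150 − μ)² / (μ·(2 + δ)) = 64.523400.

64.523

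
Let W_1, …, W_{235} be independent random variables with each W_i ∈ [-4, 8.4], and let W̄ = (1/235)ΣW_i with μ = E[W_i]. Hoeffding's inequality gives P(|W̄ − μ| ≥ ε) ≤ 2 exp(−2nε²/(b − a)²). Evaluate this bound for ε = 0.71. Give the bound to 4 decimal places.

0.4284

Exponent: 2nε²/(b − a)² = 2·235·0.71² / 12.4² = 1.54089.
Bound = 2·exp(−1.54089) = 0.42838.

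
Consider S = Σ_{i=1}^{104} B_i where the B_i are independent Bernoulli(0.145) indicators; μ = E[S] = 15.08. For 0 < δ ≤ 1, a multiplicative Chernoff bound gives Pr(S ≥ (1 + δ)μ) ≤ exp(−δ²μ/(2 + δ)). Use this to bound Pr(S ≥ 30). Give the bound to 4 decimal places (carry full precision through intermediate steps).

Write 30 = (1 + δ)μ, so δ = 30/15.08 − 1 = 0.9893899…
Then the exponent is δ²μ/(2 + δ) = (30 − μ)² / (μ·(2 + δ)) = 4.938030.
Bound = exp(−4.938030) = 0.00717.

0.0072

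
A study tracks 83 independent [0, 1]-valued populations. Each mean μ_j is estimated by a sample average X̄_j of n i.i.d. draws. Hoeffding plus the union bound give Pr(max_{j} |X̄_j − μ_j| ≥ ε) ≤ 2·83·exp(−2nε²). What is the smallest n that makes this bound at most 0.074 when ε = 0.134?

215

Need 2·83·exp(−2nε²) ≤ 0.074, i.e. exp(−2nε²) ≤ 0.074/166.
So 2nε² ≥ ln(166/0.074) = 7.715678.
Hence n ≥ 7.715678/(2·0.134²) = 214.850.
The smallest integer n is 215.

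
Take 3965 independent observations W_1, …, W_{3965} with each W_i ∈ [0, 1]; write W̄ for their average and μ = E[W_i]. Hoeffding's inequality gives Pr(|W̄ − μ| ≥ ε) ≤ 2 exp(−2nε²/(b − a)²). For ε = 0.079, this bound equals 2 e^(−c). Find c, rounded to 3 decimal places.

49.491

c = 2nε²/(b − a)² = 2·3965·0.079² / 1² = 49.4911.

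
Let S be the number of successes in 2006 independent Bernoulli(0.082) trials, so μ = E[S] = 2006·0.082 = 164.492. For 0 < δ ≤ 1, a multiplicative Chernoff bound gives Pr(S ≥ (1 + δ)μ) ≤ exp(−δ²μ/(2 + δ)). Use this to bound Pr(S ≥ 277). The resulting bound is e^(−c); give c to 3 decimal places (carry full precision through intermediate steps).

Write 277 = (1 + δ)μ, so δ = 277/164.492 − 1 = 0.6839725…
Then the exponent is δ²μ/(2 + δ) = (277 − μ)² / (μ·(2 + δ)) = 28.671075.

28.671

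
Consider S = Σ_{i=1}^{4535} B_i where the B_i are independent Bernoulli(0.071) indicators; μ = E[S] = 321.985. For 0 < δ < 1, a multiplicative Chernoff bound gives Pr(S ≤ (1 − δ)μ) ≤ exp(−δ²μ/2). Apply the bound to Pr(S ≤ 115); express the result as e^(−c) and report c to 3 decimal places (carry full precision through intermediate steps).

66.529

Write 115 = (1 − δ)μ, so δ = 1 − 115/321.985 = 0.6428405…
Then the exponent is δ²μ/2 = (μ − 115)²/(2μ) = 66.529171.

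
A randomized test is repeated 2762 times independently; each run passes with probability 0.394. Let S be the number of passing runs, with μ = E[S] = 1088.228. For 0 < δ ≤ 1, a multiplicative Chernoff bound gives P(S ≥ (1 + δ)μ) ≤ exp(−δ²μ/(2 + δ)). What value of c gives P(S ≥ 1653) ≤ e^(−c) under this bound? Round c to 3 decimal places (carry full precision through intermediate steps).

116.359

Write 1653 = (1 + δ)μ, so δ = 1653/1088.228 − 1 = 0.5189832…
Then the exponent is δ²μ/(2 + δ) = (1653 − μ)² / (μ·(2 + δ)) = 116.359315.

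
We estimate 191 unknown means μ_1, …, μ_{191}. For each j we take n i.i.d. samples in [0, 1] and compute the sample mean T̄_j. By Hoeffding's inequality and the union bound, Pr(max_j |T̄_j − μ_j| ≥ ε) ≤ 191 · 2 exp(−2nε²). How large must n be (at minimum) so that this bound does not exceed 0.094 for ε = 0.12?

Need 2·191·exp(−2nε²) ≤ 0.094, i.e. exp(−2nε²) ≤ 0.094/382.
So 2nε² ≥ ln(382/0.094) = 8.309881.
Hence n ≥ 8.309881/(2·0.12²) = 288.538.
The smallest integer n is 289.

289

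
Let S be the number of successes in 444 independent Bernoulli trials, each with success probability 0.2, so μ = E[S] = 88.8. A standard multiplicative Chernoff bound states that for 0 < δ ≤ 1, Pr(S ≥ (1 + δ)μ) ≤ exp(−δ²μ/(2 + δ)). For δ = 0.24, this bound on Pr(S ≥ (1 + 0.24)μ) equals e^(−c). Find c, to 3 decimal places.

2.283

c = δ²μ/(2 + δ) = 0.24²·88.8/(2 + 0.24) = 2.2834.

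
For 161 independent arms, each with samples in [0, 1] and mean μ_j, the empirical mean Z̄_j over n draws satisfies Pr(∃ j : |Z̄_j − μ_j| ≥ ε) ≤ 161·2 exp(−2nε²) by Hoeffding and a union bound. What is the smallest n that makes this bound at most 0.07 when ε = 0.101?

414

Need 2·161·exp(−2nε²) ≤ 0.07, i.e. exp(−2nε²) ≤ 0.07/322.
So 2nε² ≥ ln(322/0.07) = 8.433812.
Hence n ≥ 8.433812/(2·0.101²) = 413.382.
The smallest integer n is 414.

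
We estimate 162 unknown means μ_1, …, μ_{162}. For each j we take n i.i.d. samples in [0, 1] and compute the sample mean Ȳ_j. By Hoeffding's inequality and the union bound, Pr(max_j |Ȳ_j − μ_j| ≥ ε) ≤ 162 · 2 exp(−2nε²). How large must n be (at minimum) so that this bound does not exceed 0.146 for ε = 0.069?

Need 2·162·exp(−2nε²) ≤ 0.146, i.e. exp(−2nε²) ≤ 0.146/324.
So 2nε² ≥ ln(324/0.146) = 7.704892.
Hence n ≥ 7.704892/(2·0.069²) = 809.167.
The smallest integer n is 810.

810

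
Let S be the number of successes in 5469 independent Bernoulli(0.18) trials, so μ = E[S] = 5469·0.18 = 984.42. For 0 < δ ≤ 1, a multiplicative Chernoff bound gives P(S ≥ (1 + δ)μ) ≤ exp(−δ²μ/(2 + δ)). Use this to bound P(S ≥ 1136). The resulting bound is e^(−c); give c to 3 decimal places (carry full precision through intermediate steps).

Write 1136 = (1 + δ)μ, so δ = 1136/984.42 − 1 = 0.153979…
Then the exponent is δ²μ/(2 + δ) = (1136 − μ)² / (μ·(2 + δ)) = 10.835823.

10.836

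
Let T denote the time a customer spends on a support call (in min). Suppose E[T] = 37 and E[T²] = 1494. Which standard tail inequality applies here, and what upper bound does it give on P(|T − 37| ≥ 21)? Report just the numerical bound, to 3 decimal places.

The first two moments determine the variance, so Chebyshev's inequality is the sharpest standard bound available.
Var(T) = E[T²] − (E[T])² = 1494 − 1369 = 125.
Chebyshev's inequality: P(|T − μ| ≥ t) ≤ Var(T)/t² = 125/441 = 0.2834.

0.283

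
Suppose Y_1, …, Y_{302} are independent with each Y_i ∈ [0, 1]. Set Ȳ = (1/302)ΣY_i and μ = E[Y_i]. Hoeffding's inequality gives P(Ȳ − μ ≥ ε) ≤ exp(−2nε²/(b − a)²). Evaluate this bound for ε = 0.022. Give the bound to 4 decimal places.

0.7465

Exponent: 2nε²/(b − a)² = 2·302·0.022² / 1² = 0.29234.
Bound = exp(−0.29234) = 0.74652.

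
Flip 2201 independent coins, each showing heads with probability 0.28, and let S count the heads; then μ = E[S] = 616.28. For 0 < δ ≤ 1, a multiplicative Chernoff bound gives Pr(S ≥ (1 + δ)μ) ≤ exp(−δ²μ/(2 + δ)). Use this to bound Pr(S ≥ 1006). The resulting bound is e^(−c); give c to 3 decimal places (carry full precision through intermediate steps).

93.622

Write 1006 = (1 + δ)μ, so δ = 1006/616.28 − 1 = 0.6323749…
Then the exponent is δ²μ/(2 + δ) = (1006 − μ)² / (μ·(2 + δ)) = 93.622358.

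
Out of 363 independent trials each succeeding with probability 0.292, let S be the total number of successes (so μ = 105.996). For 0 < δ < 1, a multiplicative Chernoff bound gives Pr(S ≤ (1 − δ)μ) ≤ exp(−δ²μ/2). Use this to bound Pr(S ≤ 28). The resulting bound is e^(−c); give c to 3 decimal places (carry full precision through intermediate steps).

28.696

Write 28 = (1 − δ)μ, so δ = 1 − 28/105.996 = 0.7358391…
Then the exponent is δ²μ/2 = (μ − 28)²/(2μ) = 28.696253.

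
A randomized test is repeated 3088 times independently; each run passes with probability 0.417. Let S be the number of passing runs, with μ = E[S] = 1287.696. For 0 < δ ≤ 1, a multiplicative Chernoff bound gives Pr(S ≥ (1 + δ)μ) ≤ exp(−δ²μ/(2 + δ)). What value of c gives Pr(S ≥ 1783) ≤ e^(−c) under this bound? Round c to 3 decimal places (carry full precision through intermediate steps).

Write 1783 = (1 + δ)μ, so δ = 1783/1287.696 − 1 = 0.3846436…
Then the exponent is δ²μ/(2 + δ) = (1783 − μ)² / (μ·(2 + δ)) = 79.892654.

79.893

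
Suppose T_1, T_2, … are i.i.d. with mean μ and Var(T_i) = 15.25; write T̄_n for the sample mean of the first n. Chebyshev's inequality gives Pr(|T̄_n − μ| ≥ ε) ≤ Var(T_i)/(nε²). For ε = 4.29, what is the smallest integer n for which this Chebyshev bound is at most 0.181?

5

Require 15.25/(n·4.29²) ≤ 0.181, i.e. n ≥ 15.25/(0.181·4.29²) = 4.578.
The smallest integer n is 5.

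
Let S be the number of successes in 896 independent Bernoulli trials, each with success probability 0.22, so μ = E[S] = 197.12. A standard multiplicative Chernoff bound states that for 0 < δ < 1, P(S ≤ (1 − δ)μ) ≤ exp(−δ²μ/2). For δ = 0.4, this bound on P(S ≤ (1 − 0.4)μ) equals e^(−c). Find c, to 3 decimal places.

15.770

c = δ²μ/2 = 0.4²·197.12/2 = 15.7696.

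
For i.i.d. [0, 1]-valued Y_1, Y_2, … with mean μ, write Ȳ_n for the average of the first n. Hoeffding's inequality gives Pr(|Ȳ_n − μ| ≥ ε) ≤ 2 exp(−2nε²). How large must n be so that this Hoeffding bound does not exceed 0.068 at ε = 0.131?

Require 2·exp(−2nε²) ≤ 0.068, i.e. 2nε² ≥ ln(2/0.068) = 3.381395.
So n ≥ 3.381395 / (2·0.131²) = 98.520.
The smallest integer n is 99.

99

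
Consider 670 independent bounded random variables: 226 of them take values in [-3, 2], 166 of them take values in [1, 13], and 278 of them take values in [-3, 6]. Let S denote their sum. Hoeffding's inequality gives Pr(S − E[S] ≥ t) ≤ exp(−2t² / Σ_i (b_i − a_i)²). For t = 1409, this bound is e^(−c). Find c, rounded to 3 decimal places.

76.251

Σ(b_i − a_i)² = 226·5² + 166·12² + 278·9² = 52072.
c = 2t² / 52072 = 2·1409² / 52072 = 76.2514.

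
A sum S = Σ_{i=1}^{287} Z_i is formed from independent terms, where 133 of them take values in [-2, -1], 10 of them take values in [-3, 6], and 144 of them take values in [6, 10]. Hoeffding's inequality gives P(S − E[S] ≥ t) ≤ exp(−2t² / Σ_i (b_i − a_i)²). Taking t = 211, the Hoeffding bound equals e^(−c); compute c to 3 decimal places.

Σ(b_i − a_i)² = 133·1² + 10·9² + 144·4² = 3247.
c = 2t² / 3247 = 2·211² / 3247 = 27.4229.

27.423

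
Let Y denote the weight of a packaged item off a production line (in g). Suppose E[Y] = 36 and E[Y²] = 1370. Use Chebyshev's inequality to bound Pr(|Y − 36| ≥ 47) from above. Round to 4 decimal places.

Var(Y) = E[Y²] − (E[Y])² = 1370 − 1296 = 74.
Chebyshev's inequality: Pr(|Y − μ| ≥ t) ≤ Var(Y)/t² = 74/2209 = 0.0335.

0.0335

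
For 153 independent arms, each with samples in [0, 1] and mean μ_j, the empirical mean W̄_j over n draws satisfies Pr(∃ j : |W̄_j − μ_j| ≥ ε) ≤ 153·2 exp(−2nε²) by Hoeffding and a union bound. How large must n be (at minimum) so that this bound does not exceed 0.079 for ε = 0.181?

127

Need 2·153·exp(−2nε²) ≤ 0.079, i.e. exp(−2nε²) ≤ 0.079/306.
So 2nε² ≥ ln(306/0.079) = 8.261893.
Hence n ≥ 8.261893/(2·0.181²) = 126.093.
The smallest integer n is 127.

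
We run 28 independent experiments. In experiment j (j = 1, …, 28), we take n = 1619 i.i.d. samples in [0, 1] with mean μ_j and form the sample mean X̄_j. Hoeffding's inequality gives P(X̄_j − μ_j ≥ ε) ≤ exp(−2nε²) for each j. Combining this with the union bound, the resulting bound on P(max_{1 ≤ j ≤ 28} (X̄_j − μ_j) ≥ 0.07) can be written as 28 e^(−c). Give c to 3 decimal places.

Union bound over the 28 events: P(max_{1 ≤ j ≤ 28} (X̄_j − μ_j) ≥ 0.07) ≤ 28·exp(−2nε²) = 28 exp(−2·1619·0.07²).
So c = 2·1619·0.07² = 15.8662.

15.866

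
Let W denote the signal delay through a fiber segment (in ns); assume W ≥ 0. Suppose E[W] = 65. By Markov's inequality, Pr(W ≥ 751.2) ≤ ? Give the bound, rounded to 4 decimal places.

0.0865

Markov's inequality: for a non-negative random variable, Pr(W ≥ a) ≤ E[W]/a.
Here E[W] = 65 and a = 751.2, so the bound is 65/751.2 = 0.0865.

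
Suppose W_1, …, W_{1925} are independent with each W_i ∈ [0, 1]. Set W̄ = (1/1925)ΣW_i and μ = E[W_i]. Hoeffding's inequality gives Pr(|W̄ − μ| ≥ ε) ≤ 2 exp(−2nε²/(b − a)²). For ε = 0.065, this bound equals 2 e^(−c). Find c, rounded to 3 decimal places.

16.266

c = 2nε²/(b − a)² = 2·1925·0.065² / 1² = 16.2662.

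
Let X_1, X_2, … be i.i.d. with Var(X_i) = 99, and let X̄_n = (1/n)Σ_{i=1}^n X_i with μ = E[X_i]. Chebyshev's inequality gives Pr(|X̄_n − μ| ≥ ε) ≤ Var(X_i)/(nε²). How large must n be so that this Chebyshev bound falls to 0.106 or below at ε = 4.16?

Require 99/(n·4.16²) ≤ 0.106, i.e. n ≥ 99/(0.106·4.16²) = 53.969.
The smallest integer n is 54.

54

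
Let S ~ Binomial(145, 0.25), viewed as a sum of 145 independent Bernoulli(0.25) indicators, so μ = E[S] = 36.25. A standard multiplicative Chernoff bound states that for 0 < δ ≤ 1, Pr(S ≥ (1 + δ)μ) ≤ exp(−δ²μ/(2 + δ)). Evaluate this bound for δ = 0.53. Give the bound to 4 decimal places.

Exponent = δ²μ/(2 + δ) = 0.53²·36.25/2.53 = 4.0248.
Bound = exp(−4.0248) = 0.01787.

0.0179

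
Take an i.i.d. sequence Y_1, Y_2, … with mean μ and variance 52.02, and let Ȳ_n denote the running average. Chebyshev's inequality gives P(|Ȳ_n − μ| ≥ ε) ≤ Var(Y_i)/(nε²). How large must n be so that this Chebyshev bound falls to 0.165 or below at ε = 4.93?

13

Require 52.02/(n·4.93²) ≤ 0.165, i.e. n ≥ 52.02/(0.165·4.93²) = 12.972.
The smallest integer n is 13.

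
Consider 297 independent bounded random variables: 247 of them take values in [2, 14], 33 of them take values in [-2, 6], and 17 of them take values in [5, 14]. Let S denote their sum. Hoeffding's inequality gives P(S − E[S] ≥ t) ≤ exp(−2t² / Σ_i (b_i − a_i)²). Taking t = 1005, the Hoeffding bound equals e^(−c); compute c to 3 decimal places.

Σ(b_i − a_i)² = 247·12² + 33·8² + 17·9² = 39057.
c = 2t² / 39057 = 2·1005² / 39057 = 51.7206.

51.721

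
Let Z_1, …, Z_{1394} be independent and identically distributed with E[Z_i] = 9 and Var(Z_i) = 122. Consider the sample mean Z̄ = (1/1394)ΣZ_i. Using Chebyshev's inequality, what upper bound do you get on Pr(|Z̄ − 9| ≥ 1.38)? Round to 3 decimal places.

0.046

Var(Z̄) = Var(Z_i)/n = 122/1394 = 0.087518.
Chebyshev: Pr(|Z̄ − 9| ≥ 1.38) ≤ Var(Z̄)/(1.38)² = 122/(1394·1.38²) = 0.0460.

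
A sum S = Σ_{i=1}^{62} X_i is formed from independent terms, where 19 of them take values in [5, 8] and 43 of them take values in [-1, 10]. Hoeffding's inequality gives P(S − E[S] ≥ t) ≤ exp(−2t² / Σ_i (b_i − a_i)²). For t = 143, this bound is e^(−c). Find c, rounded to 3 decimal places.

Σ(b_i − a_i)² = 19·3² + 43·11² = 5374.
c = 2t² / 5374 = 2·143² / 5374 = 7.6103.

7.610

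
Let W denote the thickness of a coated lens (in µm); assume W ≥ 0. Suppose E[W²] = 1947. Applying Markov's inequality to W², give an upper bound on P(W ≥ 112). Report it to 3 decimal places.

Since W ≥ 0, the event {W ≥ 112} is the same as {W² ≥ 12544}.
Markov's inequality applied to W² gives P(W² ≥ 12544) ≤ E[W²]/12544 = 1947/12544 = 0.1552.

0.155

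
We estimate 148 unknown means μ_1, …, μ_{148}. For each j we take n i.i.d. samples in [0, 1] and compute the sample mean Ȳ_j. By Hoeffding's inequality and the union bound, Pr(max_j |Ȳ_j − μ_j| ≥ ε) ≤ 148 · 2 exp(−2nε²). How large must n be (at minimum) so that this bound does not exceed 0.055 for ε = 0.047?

1945

Need 2·148·exp(−2nε²) ≤ 0.055, i.e. exp(−2nε²) ≤ 0.055/296.
So 2nε² ≥ ln(296/0.055) = 8.590782.
Hence n ≥ 8.590782/(2·0.047²) = 1944.496.
The smallest integer n is 1945.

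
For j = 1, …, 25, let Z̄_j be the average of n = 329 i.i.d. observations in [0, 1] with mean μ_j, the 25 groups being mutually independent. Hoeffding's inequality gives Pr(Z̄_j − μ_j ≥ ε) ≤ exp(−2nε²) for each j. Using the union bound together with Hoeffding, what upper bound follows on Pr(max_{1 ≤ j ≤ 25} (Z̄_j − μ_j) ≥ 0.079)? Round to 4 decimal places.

0.4116

Per-experiment Hoeffding bound: exp(−2·329·0.079²) = exp(−4.10658) = 0.016464.
Union bound over 25 events: 25·0.016464 = 0.41160.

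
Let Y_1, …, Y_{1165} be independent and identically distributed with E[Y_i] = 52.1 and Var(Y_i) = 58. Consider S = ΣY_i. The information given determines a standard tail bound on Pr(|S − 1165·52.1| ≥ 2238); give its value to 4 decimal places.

0.0135

With mean and variance of each term known, Chebyshev's inequality bounds the deviation of the sum (or sample mean).
Var(S) = n·Var(Y_i) = 1165·58 = 67570.
Chebyshev: Pr(|S − 1165·52.1| ≥ 2238) ≤ Var(S)/2238² = 67570/5008644 = 0.0135.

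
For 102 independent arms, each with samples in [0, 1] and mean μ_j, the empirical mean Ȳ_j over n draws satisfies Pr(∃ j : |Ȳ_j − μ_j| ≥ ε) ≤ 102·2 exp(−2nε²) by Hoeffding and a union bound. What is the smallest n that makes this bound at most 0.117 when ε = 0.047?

1690

Need 2·102·exp(−2nε²) ≤ 0.117, i.e. exp(−2nε²) ≤ 0.117/204.
So 2nε² ≥ ln(204/0.117) = 7.463701.
Hence n ≥ 7.463701/(2·0.047²) = 1689.385.
The smallest integer n is 1690.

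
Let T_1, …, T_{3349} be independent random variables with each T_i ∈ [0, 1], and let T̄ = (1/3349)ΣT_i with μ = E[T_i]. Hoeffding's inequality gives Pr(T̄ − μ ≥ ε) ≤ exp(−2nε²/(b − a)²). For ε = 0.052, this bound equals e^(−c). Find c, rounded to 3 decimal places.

c = 2nε²/(b − a)² = 2·3349·0.052² / 1² = 18.1114.

18.111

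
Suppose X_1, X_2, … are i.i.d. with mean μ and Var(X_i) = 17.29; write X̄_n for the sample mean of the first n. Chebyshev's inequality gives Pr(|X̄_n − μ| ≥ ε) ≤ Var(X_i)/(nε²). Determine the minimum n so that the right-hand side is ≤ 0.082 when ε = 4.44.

Require 17.29/(n·4.44²) ≤ 0.082, i.e. n ≥ 17.29/(0.082·4.44²) = 10.696.
The smallest integer n is 11.

11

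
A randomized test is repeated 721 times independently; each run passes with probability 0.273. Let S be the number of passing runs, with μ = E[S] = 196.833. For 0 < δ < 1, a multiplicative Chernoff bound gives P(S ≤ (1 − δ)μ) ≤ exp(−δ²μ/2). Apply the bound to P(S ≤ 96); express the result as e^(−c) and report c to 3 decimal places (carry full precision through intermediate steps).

25.827

Write 96 = (1 − δ)μ, so δ = 1 − 96/196.833 = 0.5122769…
Then the exponent is δ²μ/2 = (μ − 96)²/(2μ) = 25.827209.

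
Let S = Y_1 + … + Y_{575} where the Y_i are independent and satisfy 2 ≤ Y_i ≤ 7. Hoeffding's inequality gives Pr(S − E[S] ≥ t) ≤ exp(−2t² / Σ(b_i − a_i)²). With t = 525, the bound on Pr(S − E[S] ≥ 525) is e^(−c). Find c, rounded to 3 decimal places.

38.348

Σ(b_i − a_i)² = 575·(5)² = 14375.
c = 2t²/14375 = 2·525²/14375 = 38.3478.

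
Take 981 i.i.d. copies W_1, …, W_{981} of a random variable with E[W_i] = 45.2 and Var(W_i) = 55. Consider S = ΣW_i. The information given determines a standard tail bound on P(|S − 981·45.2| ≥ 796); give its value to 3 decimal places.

With mean and variance of each term known, Chebyshev's inequality bounds the deviation of the sum (or sample mean).
Var(S) = n·Var(W_i) = 981·55 = 53955.
Chebyshev: P(|S − 981·45.2| ≥ 796) ≤ Var(S)/796² = 53955/633616 = 0.0852.

0.085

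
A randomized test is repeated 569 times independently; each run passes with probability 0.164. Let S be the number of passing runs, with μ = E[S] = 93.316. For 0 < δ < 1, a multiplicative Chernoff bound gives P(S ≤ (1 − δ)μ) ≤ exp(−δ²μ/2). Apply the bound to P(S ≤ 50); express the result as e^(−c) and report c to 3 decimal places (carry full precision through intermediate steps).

Write 50 = (1 − δ)μ, so δ = 1 − 50/93.316 = 0.4641862…
Then the exponent is δ²μ/2 = (μ − 50)²/(2μ) = 10.053345.

10.053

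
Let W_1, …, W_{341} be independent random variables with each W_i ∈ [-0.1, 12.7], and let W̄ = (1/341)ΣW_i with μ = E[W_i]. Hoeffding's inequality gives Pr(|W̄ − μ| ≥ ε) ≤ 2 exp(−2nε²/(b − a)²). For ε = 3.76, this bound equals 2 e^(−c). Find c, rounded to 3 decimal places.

c = 2nε²/(b − a)² = 2·341·3.76² / 12.8² = 58.8491.

58.849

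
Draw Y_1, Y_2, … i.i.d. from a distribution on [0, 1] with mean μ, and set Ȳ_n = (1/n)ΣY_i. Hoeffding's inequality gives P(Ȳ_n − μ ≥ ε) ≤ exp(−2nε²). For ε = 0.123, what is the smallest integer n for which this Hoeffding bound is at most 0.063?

Require exp(−2nε²) ≤ 0.063, i.e. 2nε² ≥ ln(1/0.063) = 2.764621.
So n ≥ 2.764621 / (2·0.123²) = 91.368.
The smallest integer n is 92.

92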